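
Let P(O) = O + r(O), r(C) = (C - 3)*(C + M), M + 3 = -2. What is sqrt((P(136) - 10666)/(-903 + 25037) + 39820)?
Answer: sqrt(23193323603582)/24134 ≈ 199.55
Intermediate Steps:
M = -5 (M = -3 - 2 = -5)
r(C) = (-5 + C)*(-3 + C) (r(C) = (C - 3)*(C - 5) = (-3 + C)*(-5 + C) = (-5 + C)*(-3 + C))
P(O) = 15 + O**2 - 7*O (P(O) = O + (15 + O**2 - 8*O) = 15 + O**2 - 7*O)
sqrt((P(136) - 10666)/(-903 + 25037) + 39820) = sqrt(((15 + 136**2 - 7*136) - 10666)/(-903 + 25037) + 39820) = sqrt(((15 + 18496 - 952) - 10666)/24134 + 39820) = sqrt((17559 - 10666)*(1/24134) + 39820) = sqrt(6893*(1/24134) + 39820) = sqrt(6893/24134 + 39820) = sqrt(961022773/24134) = sqrt(23193323603582)/24134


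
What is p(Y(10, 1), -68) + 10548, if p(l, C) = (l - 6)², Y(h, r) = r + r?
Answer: 10564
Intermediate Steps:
Y(h, r) = 2*r
p(l, C) = (-6 + l)²
p(Y(10, 1), -68) + 10548 = (-6 + 2*1)² + 10548 = (-6 + 2)² + 10548 = (-4)² + 10548 = 16 + 10548 = 10564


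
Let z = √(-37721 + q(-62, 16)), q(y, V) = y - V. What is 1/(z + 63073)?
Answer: 63073/3978241128 - I*√37799/3978241128 ≈ 1.5854e-5 - 4.8871e-8*I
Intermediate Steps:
z = I*√37799 (z = √(-37721 + (-62 - 1*16)) = √(-37721 + (-62 - 16)) = √(-37721 - 78) = √(-37799) = I*√37799 ≈ 194.42*I)
1/(z + 63073) = 1/(I*√37799 + 63073) = 1/(63073 + I*√37799)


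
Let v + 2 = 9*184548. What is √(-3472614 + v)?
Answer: 2*I*√452921 ≈ 1346.0*I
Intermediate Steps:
v = 1660930 (v = -2 + 9*184548 = -2 + 1660932 = 1660930)
√(-3472614 + v) = √(-3472614 + 1660930) = √(-1811684) = 2*I*√452921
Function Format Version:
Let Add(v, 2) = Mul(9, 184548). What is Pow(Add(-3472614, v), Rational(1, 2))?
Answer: Mul(2, I, Pow(452921, Rational(1, 2))) ≈ Mul(1346.0, I)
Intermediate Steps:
v = 1660930 (v = Add(-2, Mul(9, 184548)) = Add(-2, 1660932) = 1660930)
Pow(Add(-3472614, v), Rational(1, 2)) = Pow(Add(-3472614, 1660930), Rational(1, 2)) = Pow(-1811684, Rational(1, 2)) = Mul(2, I, Pow(452921, Rational(1, 2)))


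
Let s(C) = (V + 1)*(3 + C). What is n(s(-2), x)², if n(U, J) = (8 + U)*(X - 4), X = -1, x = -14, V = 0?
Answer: 2025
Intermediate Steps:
s(C) = 3 + C (s(C) = (0 + 1)*(3 + C) = 1*(3 + C) = 3 + C)
n(U, J) = -40 - 5*U (n(U, J) = (8 + U)*(-1 - 4) = (8 + U)*(-5) = -40 - 5*U)
n(s(-2), x)² = (-40 - 5*(3 - 2))² = (-40 - 5*1)² = (-40 - 5)² = (-45)² = 2025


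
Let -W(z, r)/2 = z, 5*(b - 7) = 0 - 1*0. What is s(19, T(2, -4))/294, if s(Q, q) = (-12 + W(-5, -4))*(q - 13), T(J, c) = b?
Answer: 2/49 ≈ 0.040816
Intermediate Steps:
b = 7 (b = 7 + (0 - 1*0)/5 = 7 + (0 + 0)/5 = 7 + (⅕)*0 = 7 + 0 = 7)
T(J, c) = 7
W(z, r) = -2*z
s(Q, q) = 26 - 2*q (s(Q, q) = (-12 - 2*(-5))*(q - 13) = (-12 + 10)*(-13 + q) = -2*(-13 + q) = 26 - 2*q)
s(19, T(2, -4))/294 = (26 - 2*7)/294 = (26 - 14)*(1/294) = 12*(1/294) = 2/49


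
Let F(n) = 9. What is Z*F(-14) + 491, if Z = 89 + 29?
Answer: 1553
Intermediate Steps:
Z = 118
Z*F(-14) + 491 = 118*9 + 491 = 1062 + 491 = 1553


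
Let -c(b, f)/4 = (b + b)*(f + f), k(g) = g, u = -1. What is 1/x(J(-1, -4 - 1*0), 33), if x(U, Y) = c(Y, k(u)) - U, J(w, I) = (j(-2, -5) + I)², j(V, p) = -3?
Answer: 1/479 ≈ 0.0020877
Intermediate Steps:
c(b, f) = -16*b*f (c(b, f) = -4*(b + b)*(f + f) = -4*2*b*2*f = -16*b*f)
J(w, I) = (-3 + I)²
x(U, Y) = -U + 16*Y (x(U, Y) = -16*Y*(-1) - U = 16*Y - U = -U + 16*Y)
1/x(J(-1, -4 - 1*0), 33) = 1/(-(-3 + (-4 - 1*0))² + 16*33) = 1/(-(-3 + (-4 + 0))² + 528) = 1/(-(-3 - 4)² + 528) = 1/(-1*(-7)² + 528) = 1/(-1*49 + 528) = 1/(-49 + 528) = 1/479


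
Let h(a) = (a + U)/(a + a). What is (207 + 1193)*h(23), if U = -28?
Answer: -3500/23 ≈ -152.17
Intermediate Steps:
h(a) = (-28 + a)/(2*a) (h(a) = (a - 28)/(a + a) = (-28 + a)/((2*a)) = (-28 + a)*(1/(2*a)) = (-28 + a)/(2*a))
(207 + 1193)*h(23) = (207 + 1193)*((½)*(-28 + 23)/23) = 1400*((½)*(1/23)*(-5)) = 1400*(-5/46) = -3500/23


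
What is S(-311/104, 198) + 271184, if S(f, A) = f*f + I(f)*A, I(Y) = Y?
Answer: 2926818753/10816 ≈ 2.7060e+5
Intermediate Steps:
S(f, A) = f² + A*f (S(f, A) = f*f + f*A = f² + A*f)
S(-311/104, 198) + 271184 = (-311/104)*(198 - 311/104) + 271184 = (-311*1/104)*(198 - 311*1/104) + 271184 = -311*(198 - 311/104)/104 + 271184 = -311/104*20281/104 + 271184 = -6307391/10816 + 271184 = 2926818753/10816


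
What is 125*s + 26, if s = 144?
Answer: 18026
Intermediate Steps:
125*s + 26 = 125*144 + 26 = 18000 + 26 = 18026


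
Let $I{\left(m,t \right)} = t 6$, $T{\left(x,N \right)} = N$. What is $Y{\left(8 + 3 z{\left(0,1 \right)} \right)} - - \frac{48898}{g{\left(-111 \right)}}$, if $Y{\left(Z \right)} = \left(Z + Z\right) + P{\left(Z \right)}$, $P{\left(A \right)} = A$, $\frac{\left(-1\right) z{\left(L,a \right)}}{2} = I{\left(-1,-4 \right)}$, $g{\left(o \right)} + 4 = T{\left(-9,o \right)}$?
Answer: $\frac{154}{5} \approx 30.8$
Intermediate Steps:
$g{\left(o \right)} = -4 + o$
$I{\left(m,t \right)} = 6 t$
$z{\left(L,a \right)} = 48$ ($z{\left(L,a \right)} = - 2 \cdot 6 \left(-4\right) = \left(-2\right) \left(-24\right) = 48$)
$Y{\left(Z \right)} = 3 Z$ ($Y{\left(Z \right)} = \left(Z + Z\right) + Z = 2 Z + Z = 3 Z$)
$Y{\left(8 + 3 z{\left(0,1 \right)} \right)} - - \frac{48898}{g{\left(-111 \right)}} = 3 \left(8 + 3 \cdot 48\right) - - \frac{48898}{-4 - 111} = 3 \left(8 + 144\right) - - \frac{48898}{-115} = 3 \cdot 152 - \left(-48898\right) \left(- \frac{1}{115}\right) = 456 - \frac{2126}{5} = \frac{154}{5}$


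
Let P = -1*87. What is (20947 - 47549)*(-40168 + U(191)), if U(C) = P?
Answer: 1070863510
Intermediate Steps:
P = -87
U(C) = -87
(20947 - 47549)*(-40168 + U(191)) = (20947 - 47549)*(-40168 - 87) = -26602*(-40255) = 1070863510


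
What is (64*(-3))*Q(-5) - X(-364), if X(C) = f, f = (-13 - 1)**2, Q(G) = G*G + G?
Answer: -4036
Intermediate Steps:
Q(G) = G + G**2 (Q(G) = G**2 + G = G + G**2)
f = 196 (f = (-14)**2 = 196)
X(C) = 196
(64*(-3))*Q(-5) - X(-364) = (64*(-3))*(-5*(1 - 5)) - 1*196 = -(-960)*(-4) - 196 = -192*20 - 196 = -3840 - 196 = -4036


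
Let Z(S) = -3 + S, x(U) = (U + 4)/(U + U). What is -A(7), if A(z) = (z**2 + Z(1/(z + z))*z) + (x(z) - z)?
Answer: -156/7 ≈ -22.286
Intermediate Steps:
x(U) = (4 + U)/(2*U) (x(U) = (4 + U)/((2*U)) = (4 + U)*(1/(2*U)) = (4 + U)/(2*U))
A(z) = z**2 - z + z*(-3 + 1/(2*z)) + (4 + z)/(2*z) (A(z) = (z**2 + (-3 + 1/(z + z))*z) + ((4 + z)/(2*z) - z) = (z**2 + (-3 + 1/(2*z))*z) + (-z + (4 + z)/(2*z)) = (z**2 + z*(-3 + 1/(2*z))) + (-z + (4 + z)/(2*z)) = z**2 - z + z*(-3 + 1/(2*z)) + (4 + z)/(2*z))
-A(7) = -(1 + 7**2 - 4*7 + 2/7) = -(1 + 49 - 28 + 2*(1/7)) = -(1 + 49 - 28 + 2/7) = -1*156/7 = -156/7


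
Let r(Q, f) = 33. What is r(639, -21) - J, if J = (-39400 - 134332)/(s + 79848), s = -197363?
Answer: 3704263/117515 ≈ 31.522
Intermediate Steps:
J = 173732/117515 (J = (-39400 - 134332)/(-197363 + 79848) = -173732/(-117515) = -173732*(-1/117515) = 173732/117515 ≈ 1.4784)
r(639, -21) - J = 33 - 1*173732/117515 = 33 - 173732/117515 = 3704263/117515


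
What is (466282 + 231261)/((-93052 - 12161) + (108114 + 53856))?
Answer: 697543/56757 ≈ 12.290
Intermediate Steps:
(466282 + 231261)/((-93052 - 12161) + (108114 + 53856)) = 697543/(-105213 + 161970) = 697543/56757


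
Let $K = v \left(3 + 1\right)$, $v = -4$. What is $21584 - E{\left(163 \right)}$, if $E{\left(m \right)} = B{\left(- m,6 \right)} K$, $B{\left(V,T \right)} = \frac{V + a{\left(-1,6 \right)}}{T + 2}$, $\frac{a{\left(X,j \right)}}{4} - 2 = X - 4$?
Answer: $21234$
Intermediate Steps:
$a{\left(X,j \right)} = -8 + 4 X$ ($a{\left(X,j \right)} = 8 + 4 \left(X - 4\right) = 8 + 4 \left(-4 + X\right) = 8 + \left(-16 + 4 X\right) = -8 + 4 X$)
$B{\left(V,T \right)} = \frac{-12 + V}{2 + T}$ ($B{\left(V,T \right)} = \frac{V + \left(-8 + 4 \left(-1\right)\right)}{T + 2} = \frac{V - 12}{2 + T} = \frac{-12 + V}{2 + T}$)
$K = -16$ ($K = - 4 \left(3 + 1\right) = \left(-4\right) 4 = -16$)
$E{\left(m \right)} = 24 + 2 m$ ($E{\left(m \right)} = \frac{-12 - m}{2 + 6} \left(-16\right) = \frac{-12 - m}{8} \left(-16\right) = \left(- \frac{3}{2} - \frac{m}{8}\right) \left(-16\right) = 24 + 2 m$)
$21584 - E{\left(163 \right)} = 21584 - \left(24 + 2 \cdot 163\right) = 21584 - \left(24 + 326\right) = 21584 - 350 = 21234$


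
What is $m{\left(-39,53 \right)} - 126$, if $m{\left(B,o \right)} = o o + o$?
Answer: $2736$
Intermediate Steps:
$m{\left(B,o \right)} = o + o^{2}$ ($m{\left(B,o \right)} = o^{2} + o = o + o^{2}$)
$m{\left(-39,53 \right)} - 126 = 53 \left(1 + 53\right) - 126 = 53 \cdot 54 - 126 = 2862 - 126 = 2736$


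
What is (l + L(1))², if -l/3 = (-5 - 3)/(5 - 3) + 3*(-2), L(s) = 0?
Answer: 900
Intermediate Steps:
l = 30 (l = -3*((-5 - 3)/(5 - 3) + 3*(-2)) = -3*(-8/2 - 6) = -3*(-8*½ - 6) = -3*(-4 - 6) = -3*(-10) = 30)
(l + L(1))² = (30 + 0)² = 30² = 900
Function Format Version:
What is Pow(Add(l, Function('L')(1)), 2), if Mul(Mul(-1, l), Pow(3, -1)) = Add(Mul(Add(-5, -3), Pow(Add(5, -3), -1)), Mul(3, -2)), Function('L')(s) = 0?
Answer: 900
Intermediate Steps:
l = 30 (l = Mul(-3, Add(Mul(Add(-5, -3), Pow(Add(5, -3), -1)), Mul(3, -2))) = Mul(-3, Add(Mul(-8, Pow(2, -1)), -6)) = Mul(-3, Add(Mul(-8, Rational(1, 2)), -6)) = Mul(-3, Add(-4, -6)) = Mul(-3, -10) = 30)
Pow(Add(l, Function('L')(1)), 2) = Pow(Add(30, 0), 2) = Pow(30, 2) = 900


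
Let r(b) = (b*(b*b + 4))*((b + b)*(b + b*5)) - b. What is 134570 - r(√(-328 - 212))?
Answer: 134570 - 20839674*I*√15 ≈ 1.3457e+5 - 8.0712e+7*I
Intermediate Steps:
r(b) = -b + 12*b³*(4 + b²) (r(b) = (b*(b² + 4))*((2*b)*(b + 5*b)) - b = (b*(4 + b²))*((2*b)*(6*b)) - b = (b*(4 + b²))*(12*b²) - b = 12*b³*(4 + b²) - b = -b + 12*b³*(4 + b²))
134570 - r(√(-328 - 212)) = 134570 - (-√(-328 - 212) + 12*(√(-328 - 212))⁵ + 48*(√(-328 - 212))³) = 134570 - (-√(-540) + 12*(√(-540))⁵ + 48*(√(-540))³) = 134570 - (-6*I*√15 + 12*(6*I*√15)⁵ + 48*(6*I*√15)³) = 134570 - (-6*I*√15 + 12*(1749600*I*√15) + 48*(-3240*I*√15)) = 134570 - (-6*I*√15 + 20995200*I*√15 - 155520*I*√15) = 134570 - 20839674*I*√15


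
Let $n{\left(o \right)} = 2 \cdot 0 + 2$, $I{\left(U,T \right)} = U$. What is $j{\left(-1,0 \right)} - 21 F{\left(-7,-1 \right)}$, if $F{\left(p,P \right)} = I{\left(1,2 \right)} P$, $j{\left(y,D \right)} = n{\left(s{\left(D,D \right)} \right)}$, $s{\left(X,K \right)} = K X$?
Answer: $23$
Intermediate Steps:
$n{\left(o \right)} = 2$ ($n{\left(o \right)} = 0 + 2 = 2$)
$j{\left(y,D \right)} = 2$
$F{\left(p,P \right)} = P$ ($F{\left(p,P \right)} = 1 P = P$)
$j{\left(-1,0 \right)} - 21 F{\left(-7,-1 \right)} = 2 - -21 = 2 + 21 = 23$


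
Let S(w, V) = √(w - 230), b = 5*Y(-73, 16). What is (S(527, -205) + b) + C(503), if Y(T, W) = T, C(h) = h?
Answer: 138 + 3*√33 ≈ 155.23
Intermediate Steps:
b = -365 (b = 5*(-73) = -365)
S(w, V) = √(-230 + w)
(S(527, -205) + b) + C(503) = (√(-230 + 527) - 365) + 503 = (√297 - 365) + 503 = (3*√33 - 365) + 503 = (-365 + 3*√33) + 503 = 138 + 3*√33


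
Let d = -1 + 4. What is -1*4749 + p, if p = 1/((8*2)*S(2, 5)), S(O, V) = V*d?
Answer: -1139759/240 ≈ -4749.0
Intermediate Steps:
d = 3
S(O, V) = 3*V (S(O, V) = V*3 = 3*V)
p = 1/240 (p = 1/((8*2)*(3*5)) = 1/(16*15) = 1/240 ≈ 0.0041667)
-1*4749 + p = -1*4749 + 1/240 = -4749 + 1/240 = -1139759/240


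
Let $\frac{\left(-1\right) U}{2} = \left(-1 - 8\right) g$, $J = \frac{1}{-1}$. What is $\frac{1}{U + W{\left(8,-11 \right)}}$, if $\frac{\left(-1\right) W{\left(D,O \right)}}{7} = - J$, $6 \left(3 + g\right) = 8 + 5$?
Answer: $- \frac{1}{22} \approx -0.045455$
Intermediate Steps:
$J = -1$
$g = - \frac{5}{6}$ ($g = -3 + \frac{8 + 5}{6} = -3 + \frac{1}{6} \cdot 13 = -3 + \frac{13}{6} = - \frac{5}{6} \approx -0.83333$)
$U = -15$ ($U = - 2 \left(-1 - 8\right) \left(- \frac{5}{6}\right) = - 2 \left(\left(-9\right) \left(- \frac{5}{6}\right)\right) = \left(-2\right) \frac{15}{2} = -15$)
$W{\left(D,O \right)} = -7$ ($W{\left(D,O \right)} = - 7 \left(\left(-1\right) \left(-1\right)\right) = \left(-7\right) 1 = -7$)
$\frac{1}{U + W{\left(8,-11 \right)}} = \frac{1}{-15 - 7} = \frac{1}{-22} = - \frac{1}{22}$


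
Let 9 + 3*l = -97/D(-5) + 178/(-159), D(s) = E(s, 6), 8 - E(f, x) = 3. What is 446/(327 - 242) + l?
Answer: -186214/40545 ≈ -4.5928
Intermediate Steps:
E(f, x) = 5 (E(f, x) = 8 - 1*3 = 8 - 3 = 5)
D(s) = 5
l = -23468/2385 (l = -3 + (-97/5 + 178/(-159))/3 = -3 + (-97*⅕ + 178*(-1/159))/3 = -3 + (-97/5 - 178/159)/3 = -3 + (⅓)*(-16313/795) = -3 - 16313/2385 = -23468/2385 ≈ -9.8398)
446/(327 - 242) + l = 446/(327 - 242) - 23468/2385 = 446/85 - 23468/2385 = -186214/40545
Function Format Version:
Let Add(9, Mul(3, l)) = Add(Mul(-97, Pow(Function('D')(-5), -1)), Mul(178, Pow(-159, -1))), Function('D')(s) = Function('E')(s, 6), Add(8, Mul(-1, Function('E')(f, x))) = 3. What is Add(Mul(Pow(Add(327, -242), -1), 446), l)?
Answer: Rational(-186214, 40545) ≈ -4.5928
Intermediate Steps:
Function('E')(f, x) = 5 (Function('E')(f, x) = Add(8, Mul(-1, 3)) = Add(8, -3) = 5)
Function('D')(s) = 5
l = Rational(-23468, 2385) (l = Add(-3, Mul(Rational(1, 3), Add(Mul(-97, Pow(5, -1)), Mul(178, Pow(-159, -1))))) = Add(-3, Mul(Rational(1, 3), Add(Mul(-97, Rational(1, 5)), Mul(178, Rational(-1, 159))))) = Add(-3, Mul(Rational(1, 3), Add(Rational(-97, 5), Rational(-178, 159)))) = Add(-3, Mul(Rational(1, 3), Rational(-16313, 795))) = Add(-3, Rational(-16313, 2385)) = Rational(-23468, 2385) ≈ -9.8398)
Add(Mul(Pow(Add(327, -242), -1), 446), l) = Add(Mul(Pow(Add(327, -242), -1), 446), Rational(-23468, 2385)) = Add(Mul(Pow(85, -1), 446), Rational(-23468, 2385)) = Add(Mul(Rational(1, 85), 446), Rational(-23468, 2385)) = Add(Rational(446, 85), Rational(-23468, 2385)) = Rational(-186214, 40545)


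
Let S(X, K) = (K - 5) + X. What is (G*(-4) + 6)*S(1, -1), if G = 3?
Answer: 30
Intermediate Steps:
S(X, K) = -5 + K + X (S(X, K) = (-5 + K) + X = -5 + K + X)
(G*(-4) + 6)*S(1, -1) = (3*(-4) + 6)*(-5 - 1 + 1) = (-12 + 6)*(-5) = -6*(-5) = 30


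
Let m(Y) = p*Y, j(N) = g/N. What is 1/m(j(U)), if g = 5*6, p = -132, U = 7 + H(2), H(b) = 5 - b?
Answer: -1/396 ≈ -0.0025253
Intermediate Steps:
U = 10 (U = 7 + (5 - 1*2) = 7 + (5 - 2) = 7 + 3 = 10)
g = 30
j(N) = 30/N
m(Y) = -132*Y
1/m(j(U)) = 1/(-3960/10) = 1/(-132*3) = 1/(-396) = -1/396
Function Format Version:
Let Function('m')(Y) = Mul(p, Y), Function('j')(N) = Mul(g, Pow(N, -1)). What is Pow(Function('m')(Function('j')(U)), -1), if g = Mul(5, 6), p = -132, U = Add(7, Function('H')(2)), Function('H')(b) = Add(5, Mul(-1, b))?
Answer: Rational(-1, 396) ≈ -0.0025253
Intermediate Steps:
U = 10 (U = Add(7, Add(5, Mul(-1, 2))) = Add(7, Add(5, -2)) = Add(7, 3) = 10)
g = 30
Function('j')(N) = Mul(30, Pow(N, -1))
Function('m')(Y) = Mul(-132, Y)
Pow(Function('m')(Function('j')(U)), -1) = Pow(Mul(-132, Mul(30, Pow(10, -1))), -1) = Pow(Mul(-132, Mul(30, Rational(1, 10))), -1) = Pow(Mul(-132, 3), -1) = Pow(-396, -1) = Rational(-1, 396)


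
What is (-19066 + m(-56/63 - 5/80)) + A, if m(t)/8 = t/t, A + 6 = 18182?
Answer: -882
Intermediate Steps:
A = 18176 (A = -6 + 18182 = 18176)
m(t) = 8 (m(t) = 8*(t/t) = 8*1 = 8)
(-19066 + m(-56/63 - 5/80)) + A = (-19066 + 8) + 18176 = -19058 + 18176 = -882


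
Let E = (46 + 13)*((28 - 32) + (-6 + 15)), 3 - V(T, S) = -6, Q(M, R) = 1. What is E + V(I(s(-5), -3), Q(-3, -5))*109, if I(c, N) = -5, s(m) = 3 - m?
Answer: 1276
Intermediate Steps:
V(T, S) = 9 (V(T, S) = 3 - 1*(-6) = 3 + 6 = 9)
E = 295 (E = 59*(-4 + 9) = 59*5 = 295)
E + V(I(s(-5), -3), Q(-3, -5))*109 = 295 + 9*109 = 295 + 981 = 1276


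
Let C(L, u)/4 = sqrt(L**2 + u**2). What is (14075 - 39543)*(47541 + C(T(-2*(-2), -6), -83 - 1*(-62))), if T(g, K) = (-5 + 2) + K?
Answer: -1210774188 - 305616*sqrt(58) ≈ -1.2131e+9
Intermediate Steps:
T(g, K) = -3 + K
C(L, u) = 4*sqrt(L**2 + u**2)
(14075 - 39543)*(47541 + C(T(-2*(-2), -6), -83 - 1*(-62))) = (14075 - 39543)*(47541 + 4*sqrt((-3 - 6)**2 + (-83 - 1*(-62))**2)) = -25468*(47541 + 4*sqrt((-9)**2 + (-83 + 62)**2)) = -25468*(47541 + 4*sqrt(81 + (-21)**2)) = -25468*(47541 + 4*sqrt(81 + 441)) = -25468*(47541 + 4*sqrt(522)) = -25468*(47541 + 4*(3*sqrt(58))) = -25468*(47541 + 12*sqrt(58)) = -1210774188 - 305616*sqrt(58)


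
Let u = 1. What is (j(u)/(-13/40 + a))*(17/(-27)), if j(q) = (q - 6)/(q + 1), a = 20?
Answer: 1700/21249 ≈ 0.080004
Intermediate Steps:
j(q) = (-6 + q)/(1 + q)
(j(u)/(-13/40 + a))*(17/(-27)) = (((-6 + 1)/(1 + 1))/(-13/40 + 20))*(17/(-27)) = ((-5/2)/(-13*1/40 + 20))*(17*(-1/27)) = (((1/2)*(-5))/(-13/40 + 20))*(-17/27) = -5/(2*787/40)*(-17/27) = -5/2*40/787*(-17/27) = -100/787*(-17/27) = 1700/21249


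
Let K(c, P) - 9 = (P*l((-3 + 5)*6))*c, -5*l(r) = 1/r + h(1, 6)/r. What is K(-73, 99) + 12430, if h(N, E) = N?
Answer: 126799/10 ≈ 12680.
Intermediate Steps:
l(r) = -2/(5*r) (l(r) = -(1/r + 1/r)/5 = -2/(5*r))
K(c, P) = 9 - P*c/30 (K(c, P) = 9 + (P*(-2*1/(6*(-3 + 5))/5))*c = 9 + (P*(-2/(5*(2*6))))*c = 9 + (P*(-⅖/12))*c = 9 + (P*(-⅖*1/12))*c = 9 + (P*(-1/30))*c = 9 + (-P/30)*c = 9 - P*c/30)
K(-73, 99) + 12430 = (9 - 1/30*99*(-73)) + 12430 = (9 + 2409/10) + 12430 = 2499/10 + 12430 = 126799/10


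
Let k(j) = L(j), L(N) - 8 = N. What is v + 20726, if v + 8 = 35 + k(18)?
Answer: 20779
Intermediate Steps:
L(N) = 8 + N
k(j) = 8 + j
v = 53 (v = -8 + (35 + (8 + 18)) = -8 + (35 + 26) = -8 + 61 = 53)
v + 20726 = 53 + 20726 = 20779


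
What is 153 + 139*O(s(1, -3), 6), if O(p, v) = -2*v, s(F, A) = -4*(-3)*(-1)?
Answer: -1515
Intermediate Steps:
s(F, A) = -12 (s(F, A) = 12*(-1) = -12)
153 + 139*O(s(1, -3), 6) = 153 + 139*(-2*6) = 153 + 139*(-12) = 153 - 1668 = -1515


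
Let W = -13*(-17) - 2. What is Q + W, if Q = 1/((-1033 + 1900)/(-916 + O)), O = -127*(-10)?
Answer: 63409/289 ≈ 219.41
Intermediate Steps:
O = 1270
W = 219 (W = 221 - 2 = 219)
Q = 118/289 (Q = 1/((-1033 + 1900)/(-916 + 1270)) = 1/(867/354) = 1/(867*(1/354)) = 1/(289/118) = 118/289 ≈ 0.40830)
Q + W = 118/289 + 219 = 63409/289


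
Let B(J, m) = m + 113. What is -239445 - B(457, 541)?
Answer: -240099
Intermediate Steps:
B(J, m) = 113 + m
-239445 - B(457, 541) = -239445 - (113 + 541) = -239445 - 1*654 = -239445 - 654 = -240099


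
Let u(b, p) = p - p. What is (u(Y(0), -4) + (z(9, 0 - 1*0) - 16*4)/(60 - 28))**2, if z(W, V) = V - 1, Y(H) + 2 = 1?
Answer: 4225/1024 ≈ 4.1260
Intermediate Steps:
Y(H) = -1 (Y(H) = -2 + 1 = -1)
z(W, V) = -1 + V
u(b, p) = 0
(u(Y(0), -4) + (z(9, 0 - 1*0) - 16*4)/(60 - 28))**2 = (0 + ((-1 + (0 - 1*0)) - 16*4)/(60 - 28))**2 = (0 + ((-1 + (0 + 0)) - 64)/32)**2 = (0 + ((-1 + 0) - 64)*(1/32))**2 = (0 + (-1 - 64)*(1/32))**2 = (0 - 65*1/32)**2 = (0 - 65/32)**2 = (-65/32)**2 = 4225/1024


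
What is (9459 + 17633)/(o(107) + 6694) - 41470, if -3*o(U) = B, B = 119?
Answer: -827784334/19963 ≈ -41466.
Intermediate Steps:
o(U) = -119/3 (o(U) = -⅓*119 = -119/3)
(9459 + 17633)/(o(107) + 6694) - 41470 = (9459 + 17633)/(-119/3 + 6694) - 41470 = 27092/(19963/3) - 41470 = 27092*(3/19963) - 41470 = 81276/19963 - 41470 = -827784334/19963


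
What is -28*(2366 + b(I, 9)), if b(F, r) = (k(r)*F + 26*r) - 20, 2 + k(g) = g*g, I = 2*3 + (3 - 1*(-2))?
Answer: -96572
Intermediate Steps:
I = 11 (I = 6 + (3 + 2) = 6 + 5 = 11)
k(g) = -2 + g**2 (k(g) = -2 + g*g = -2 + g**2)
b(F, r) = -20 + 26*r + F*(-2 + r**2) (b(F, r) = ((-2 + r**2)*F + 26*r) - 20 = (F*(-2 + r**2) + 26*r) - 20 = (26*r + F*(-2 + r**2)) - 20 = -20 + 26*r + F*(-2 + r**2))
-28*(2366 + b(I, 9)) = -28*(2366 + (-20 + 26*9 + 11*(-2 + 9**2))) = -28*(2366 + (-20 + 234 + 11*(-2 + 81))) = -28*(2366 + (-20 + 234 + 11*79)) = -28*(2366 + (-20 + 234 + 869)) = -28*(2366 + 1083) = -28*3449 = -96572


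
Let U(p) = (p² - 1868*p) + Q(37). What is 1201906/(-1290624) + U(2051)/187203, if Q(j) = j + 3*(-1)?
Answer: 43242875015/40268114112 ≈ 1.0739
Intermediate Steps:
Q(j) = -3 + j (Q(j) = j - 3 = -3 + j)
U(p) = 34 + p² - 1868*p (U(p) = (p² - 1868*p) + (-3 + 37) = (p² - 1868*p) + 34 = 34 + p² - 1868*p)
1201906/(-1290624) + U(2051)/187203 = 1201906/(-1290624) + (34 + 2051² - 1868*2051)/187203 = 1201906*(-1/1290624) + (34 + 4206601 - 3831268)*(1/187203) = -600953/645312 + 375367*(1/187203) = -600953/645312 + 375367/187203 = 43242875015/40268114112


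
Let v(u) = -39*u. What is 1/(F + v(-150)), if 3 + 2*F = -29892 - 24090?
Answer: -2/42285 ≈ -4.7298e-5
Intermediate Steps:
F = -53985/2 (F = -3/2 + (-29892 - 24090)/2 = -3/2 + (½)*(-53982) = -3/2 - 26991 = -53985/2 ≈ -26993.)
1/(F + v(-150)) = 1/(-53985/2 - 39*(-150)) = 1/(-53985/2 + 5850) = 1/(-42285/2) = -2/42285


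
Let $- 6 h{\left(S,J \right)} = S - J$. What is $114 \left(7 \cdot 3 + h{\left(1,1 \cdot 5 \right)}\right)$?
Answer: $2470$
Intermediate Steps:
$h{\left(S,J \right)} = - \frac{S}{6} + \frac{J}{6}$ ($h{\left(S,J \right)} = - \frac{S - J}{6} = - \frac{S}{6} + \frac{J}{6}$)
$114 \left(7 \cdot 3 + h{\left(1,1 \cdot 5 \right)}\right) = 114 \left(7 \cdot 3 + \left(\left(- \frac{1}{6}\right) 1 + \frac{1 \cdot 5}{6}\right)\right) = 114 \left(21 + \left(- \frac{1}{6} + \frac{1}{6} \cdot 5\right)\right) = 114 \left(21 + \left(- \frac{1}{6} + \frac{5}{6}\right)\right) = 114 \left(21 + \frac{2}{3}\right) = 114 \cdot \frac{65}{3} = 2470$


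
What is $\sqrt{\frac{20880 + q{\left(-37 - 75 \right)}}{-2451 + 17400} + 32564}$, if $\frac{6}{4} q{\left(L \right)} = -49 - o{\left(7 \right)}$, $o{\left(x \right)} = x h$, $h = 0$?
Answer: $\frac{5 \sqrt{291098937030}}{14949} \approx 180.46$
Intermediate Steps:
$o{\left(x \right)} = 0$ ($o{\left(x \right)} = x 0 = 0$)
$q{\left(L \right)} = - \frac{98}{3}$ ($q{\left(L \right)} = \frac{2 \left(-49 - 0\right)}{3} = \frac{2 \left(-49 + 0\right)}{3} = \frac{2}{3} \left(-49\right) = - \frac{98}{3}$)
$\sqrt{\frac{20880 + q{\left(-37 - 75 \right)}}{-2451 + 17400} + 32564} = \sqrt{\frac{20880 - \frac{98}{3}}{-2451 + 17400} + 32564} = \sqrt{\frac{62542}{3 \cdot 14949} + 32564} = \sqrt{\frac{62542}{3} \cdot \frac{1}{14949} + 32564} = \sqrt{\frac{62542}{44847} + 32564} = \sqrt{\frac{1460460250}{44847}} = \frac{5 \sqrt{291098937030}}{14949}$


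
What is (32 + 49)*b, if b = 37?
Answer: 2997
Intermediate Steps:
(32 + 49)*b = (32 + 49)*37 = 81*37 = 2997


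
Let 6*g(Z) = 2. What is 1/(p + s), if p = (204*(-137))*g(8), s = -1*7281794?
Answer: -1/7291110 ≈ -1.3715e-7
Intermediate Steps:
g(Z) = ⅓ (g(Z) = (⅙)*2 = ⅓)
s = -7281794
p = -9316 (p = (204*(-137))*(⅓) = -27948*⅓ = -9316)
1/(p + s) = 1/(-9316 - 7281794) = 1/(-7291110) = -1/7291110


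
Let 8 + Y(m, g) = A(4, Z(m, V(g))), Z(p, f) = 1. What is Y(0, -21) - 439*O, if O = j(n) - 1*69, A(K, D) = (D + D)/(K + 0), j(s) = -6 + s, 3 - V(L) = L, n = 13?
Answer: 54421/2 ≈ 27211.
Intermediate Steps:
V(L) = 3 - L
A(K, D) = 2*D/K (A(K, D) = (2*D)/K = 2*D/K)
Y(m, g) = -15/2 (Y(m, g) = -8 + 2*1/4 = -8 + 2*1*(1/4) = -8 + 1/2 = -15/2)
O = -62 (O = (-6 + 13) - 1*69 = 7 - 69 = -62)
Y(0, -21) - 439*O = -15/2 - 439*(-62) = -15/2 + 27218 = 54421/2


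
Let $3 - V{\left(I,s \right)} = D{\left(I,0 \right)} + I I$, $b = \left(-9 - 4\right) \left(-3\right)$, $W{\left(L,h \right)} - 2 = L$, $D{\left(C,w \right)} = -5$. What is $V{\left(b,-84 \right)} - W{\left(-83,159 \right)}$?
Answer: $-1432$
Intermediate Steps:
$W{\left(L,h \right)} = 2 + L$
$b = 39$ ($b = \left(-13\right) \left(-3\right) = 39$)
$V{\left(I,s \right)} = 8 - I^{2}$ ($V{\left(I,s \right)} = 3 - \left(-5 + I I\right) = 3 - \left(-5 + I^{2}\right) = 8 - I^{2}$)
$V{\left(b,-84 \right)} - W{\left(-83,159 \right)} = \left(8 - 39^{2}\right) - \left(2 - 83\right) = \left(8 - 1521\right) - -81 = \left(8 - 1521\right) + 81 = -1513 + 81 = -1432$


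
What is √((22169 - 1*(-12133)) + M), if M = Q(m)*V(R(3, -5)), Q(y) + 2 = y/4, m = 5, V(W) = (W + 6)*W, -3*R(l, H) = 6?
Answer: 6*√953 ≈ 185.22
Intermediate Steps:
R(l, H) = -2 (R(l, H) = -⅓*6 = -2)
V(W) = W*(6 + W) (V(W) = (6 + W)*W = W*(6 + W))
Q(y) = -2 + y/4
M = 6 (M = (-2 + (¼)*5)*(-2*(6 - 2)) = (-2 + 5/4)*(-2*4) = -¾*(-8) = 6)
√((22169 - 1*(-12133)) + M) = √((22169 - 1*(-12133)) + 6) = √((22169 + 12133) + 6) = √(34302 + 6) = √34308 = 6*√953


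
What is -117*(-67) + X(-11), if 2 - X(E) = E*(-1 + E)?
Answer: 7709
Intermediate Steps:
X(E) = 2 - E*(-1 + E)
-117*(-67) + X(-11) = -117*(-67) + (2 - 11 - 1*(-11)²) = 7839 + (2 - 11 - 1*121) = 7839 + (2 - 11 - 121) = 7839 - 130 = 7709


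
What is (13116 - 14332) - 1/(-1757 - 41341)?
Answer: -52407167/43098 ≈ -1216.0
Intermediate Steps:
(13116 - 14332) - 1/(-1757 - 41341) = -1216 - 1/(-43098) = -1216 - 1*(-1/43098) = -1216 + 1/43098 = -52407167/43098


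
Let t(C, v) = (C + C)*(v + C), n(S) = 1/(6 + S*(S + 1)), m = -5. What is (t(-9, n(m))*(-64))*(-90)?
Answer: 12078720/13 ≈ 9.2913e+5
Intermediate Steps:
n(S) = 1/(6 + S*(1 + S))
t(C, v) = 2*C*(C + v) (t(C, v) = (2*C)*(C + v) = 2*C*(C + v))
(t(-9, n(m))*(-64))*(-90) = ((2*(-9)*(-9 + 1/(6 - 5 + (-5)²)))*(-64))*(-90) = ((2*(-9)*(-9 + 1/(6 - 5 + 25)))*(-64))*(-90) = ((2*(-9)*(-9 + 1/26))*(-64))*(-90) = ((2*(-9)*(-233/26))*(-64))*(-90) = ((2097/13)*(-64))*(-90) = -134208/13*(-90) = 12078720/13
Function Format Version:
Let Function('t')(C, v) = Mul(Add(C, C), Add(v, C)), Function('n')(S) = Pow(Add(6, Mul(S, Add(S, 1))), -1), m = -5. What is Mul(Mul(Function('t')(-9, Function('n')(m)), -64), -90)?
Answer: Rational(12078720, 13) ≈ 9.2913e+5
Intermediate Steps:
Function('n')(S) = Pow(Add(6, Mul(S, Add(1, S))), -1)
Function('t')(C, v) = Mul(2, C, Add(C, v)) (Function('t')(C, v) = Mul(Mul(2, C), Add(C, v)) = Mul(2, C, Add(C, v)))
Mul(Mul(Function('t')(-9, Function('n')(m)), -64), -90) = Mul(Mul(Mul(2, -9, Add(-9, Pow(Add(6, -5, Pow(-5, 2)), -1))), -64), -90) = Mul(Mul(Mul(2, -9, Add(-9, Pow(Add(6, -5, 25), -1))), -64), -90) = Mul(Mul(Mul(2, -9, Add(-9, Pow(26, -1))), -64), -90) = Mul(Mul(Mul(2, -9, Add(-9, Rational(1, 26))), -64), -90) = Mul(Mul(Mul(2, -9, Rational(-233, 26)), -64), -90) = Mul(Mul(Rational(2097, 13), -64), -90) = Mul(Rational(-134208, 13), -90) = Rational(12078720, 13)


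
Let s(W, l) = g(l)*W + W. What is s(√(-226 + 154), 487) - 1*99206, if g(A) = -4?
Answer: -99206 - 18*I*√2 ≈ -99206.0 - 25.456*I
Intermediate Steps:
s(W, l) = -3*W (s(W, l) = -4*W + W = -3*W)
s(√(-226 + 154), 487) - 1*99206 = -3*√(-226 + 154) - 1*99206 = -18*I*√2 - 99206 = -99206 - 18*I*√2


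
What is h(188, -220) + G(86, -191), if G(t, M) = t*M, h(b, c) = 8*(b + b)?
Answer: -13418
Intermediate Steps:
h(b, c) = 16*b (h(b, c) = 8*(2*b) = 16*b)
G(t, M) = M*t
h(188, -220) + G(86, -191) = 16*188 - 191*86 = 3008 - 16426 = -13418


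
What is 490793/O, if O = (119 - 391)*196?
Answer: -490793/53312 ≈ -9.2061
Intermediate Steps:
O = -53312 (O = -272*196 = -53312)
490793/O = 490793/(-53312) = 490793*(-1/53312) = -490793/53312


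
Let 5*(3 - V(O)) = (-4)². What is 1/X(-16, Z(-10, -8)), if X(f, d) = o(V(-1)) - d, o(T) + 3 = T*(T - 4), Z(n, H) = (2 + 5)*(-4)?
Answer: 25/646 ≈ 0.038700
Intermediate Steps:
V(O) = -⅕ (V(O) = 3 - ⅕*(-4)² = 3 - ⅕*16 = 3 - 16/5 = -⅕)
Z(n, H) = -28 (Z(n, H) = 7*(-4) = -28)
o(T) = -3 + T*(-4 + T) (o(T) = -3 + T*(T - 4) = -3 + T*(-4 + T))
X(f, d) = -54/25 - d (X(f, d) = (-3 + (-⅕)² - 4*(-⅕)) - d = (-3 + 1/25 + ⅘) - d = -54/25 - d)
1/X(-16, Z(-10, -8)) = 1/(-54/25 - 1*(-28)) = 1/(-54/25 + 28) = 1/(646/25) = 25/646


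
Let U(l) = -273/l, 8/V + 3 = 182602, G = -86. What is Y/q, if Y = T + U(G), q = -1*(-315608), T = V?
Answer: 49850215/4956154646512 ≈ 1.0058e-5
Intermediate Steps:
V = 8/182599 (V = 8/(-3 + 182602) = 8/182599 ≈ 4.3812e-5)
T = 8/182599 ≈ 4.3812e-5
q = 315608
Y = 49850215/15703514 (Y = 8/182599 - 273/(-86) = 8/182599 - 273*(-1/86) = 8/182599 + 273/86 = 49850215/15703514 ≈ 3.1745)
Y/q = (49850215/15703514)/315608 = (49850215/15703514)*(1/315608) = 49850215/4956154646512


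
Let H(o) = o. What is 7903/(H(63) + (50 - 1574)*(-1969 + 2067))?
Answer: -1129/21327 ≈ -0.052938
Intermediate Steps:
7903/(H(63) + (50 - 1574)*(-1969 + 2067)) = 7903/(63 + (50 - 1574)*(-1969 + 2067)) = 7903/(63 - 1524*98) = 7903/(63 - 149352) = 7903/(-149289) = 7903*(-1/149289) = -1129/21327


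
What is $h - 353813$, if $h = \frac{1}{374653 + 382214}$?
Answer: $- \frac{267789383870}{756867} \approx -3.5381 \cdot 10^{5}$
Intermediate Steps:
$h = \frac{1}{756867} \approx 1.3212 \cdot 10^{-6}$
$h - 353813 = \frac{1}{756867} - 353813 = - \frac{267789383870}{756867}$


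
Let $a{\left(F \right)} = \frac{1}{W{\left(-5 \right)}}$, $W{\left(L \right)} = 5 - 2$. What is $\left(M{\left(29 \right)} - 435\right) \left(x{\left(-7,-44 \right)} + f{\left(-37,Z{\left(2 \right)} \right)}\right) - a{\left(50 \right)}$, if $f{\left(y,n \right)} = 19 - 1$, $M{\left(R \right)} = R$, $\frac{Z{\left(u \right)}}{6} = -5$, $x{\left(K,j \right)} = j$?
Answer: $\frac{31667}{3} \approx 10556.0$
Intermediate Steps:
$Z{\left(u \right)} = -30$ ($Z{\left(u \right)} = 6 \left(-5\right) = -30$)
$W{\left(L \right)} = 3$ ($W{\left(L \right)} = 5 - 2 = 3$)
$f{\left(y,n \right)} = 18$ ($f{\left(y,n \right)} = 19 - 1 = 18$)
$a{\left(F \right)} = \frac{1}{3}$
$\left(M{\left(29 \right)} - 435\right) \left(x{\left(-7,-44 \right)} + f{\left(-37,Z{\left(2 \right)} \right)}\right) - a{\left(50 \right)} = \left(29 - 435\right) \left(-44 + 18\right) - \frac{1}{3} = \left(-406\right) \left(-26\right) - \frac{1}{3} = 10556 - \frac{1}{3} = \frac{31667}{3}$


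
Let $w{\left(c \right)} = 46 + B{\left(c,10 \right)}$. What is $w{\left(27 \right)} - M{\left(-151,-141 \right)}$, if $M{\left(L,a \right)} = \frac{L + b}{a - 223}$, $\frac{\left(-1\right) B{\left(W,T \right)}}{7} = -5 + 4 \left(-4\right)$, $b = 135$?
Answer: $\frac{17559}{91} \approx 192.96$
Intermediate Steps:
$B{\left(W,T \right)} = 147$ ($B{\left(W,T \right)} = - 7 \left(-5 + 4 \left(-4\right)\right) = - 7 \left(-5 - 16\right) = \left(-7\right) \left(-21\right) = 147$)
$M{\left(L,a \right)} = \frac{135 + L}{-223 + a}$ ($M{\left(L,a \right)} = \frac{L + 135}{a - 223} = \frac{135 + L}{-223 + a}$)
$w{\left(c \right)} = 193$ ($w{\left(c \right)} = 46 + 147 = 193$)
$w{\left(27 \right)} - M{\left(-151,-141 \right)} = 193 - \frac{135 - 151}{-223 - 141} = 193 - \frac{1}{-364} \left(-16\right) = 193 - \left(- \frac{1}{364}\right) \left(-16\right) = 193 - \frac{4}{91} = \frac{17559}{91}$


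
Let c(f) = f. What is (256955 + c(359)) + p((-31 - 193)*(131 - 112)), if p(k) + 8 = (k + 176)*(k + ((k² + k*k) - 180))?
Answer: -147788097574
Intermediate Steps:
p(k) = -8 + (176 + k)*(-180 + k + 2*k²) (p(k) = -8 + (k + 176)*(k + ((k² + k*k) - 180)) = -8 + (176 + k)*(k + ((k² + k²) - 180)) = -8 + (176 + k)*(k + (2*k² - 180)) = -8 + (176 + k)*(k + (-180 + 2*k²)) = -8 + (176 + k)*(-180 + k + 2*k²))
(256955 + c(359)) + p((-31 - 193)*(131 - 112)) = (256955 + 359) + (-31688 - 4*(-31 - 193)*(131 - 112) + 2*((-31 - 193)*(131 - 112))³ + 353*((-31 - 193)*(131 - 112))²) = 257314 + (-31688 - (-896)*19 + 2*(-224*19)³ + 353*(-224*19)²) = 257314 + (-31688 - 4*(-4256) + 2*(-4256)³ + 353*(-4256)²) = 257314 + (-31688 + 17024 + 2*(-77091209216) + 353*18113536) = 257314 + (-31688 + 17024 - 154182418432 + 6394078208) = 257314 - 147788354888 = -147788097574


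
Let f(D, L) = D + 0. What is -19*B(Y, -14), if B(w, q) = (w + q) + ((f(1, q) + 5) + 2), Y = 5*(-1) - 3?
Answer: 266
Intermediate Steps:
f(D, L) = D
Y = -8 (Y = -5 - 3 = -8)
B(w, q) = 8 + q + w (B(w, q) = (w + q) + ((1 + 5) + 2) = (q + w) + (6 + 2) = (q + w) + 8 = 8 + q + w)
-19*B(Y, -14) = -19*(8 - 14 - 8) = -19*(-14) = 266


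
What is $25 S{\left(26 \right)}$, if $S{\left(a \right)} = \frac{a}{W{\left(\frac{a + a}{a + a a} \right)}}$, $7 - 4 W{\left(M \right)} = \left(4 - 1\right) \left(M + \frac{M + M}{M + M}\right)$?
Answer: $\frac{11700}{17} \approx 688.24$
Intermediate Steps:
$W{\left(M \right)} = 1 - \frac{3 M}{4}$ ($W{\left(M \right)} = \frac{7}{4} - \frac{\left(4 - 1\right) \left(M + \frac{M + M}{M + M}\right)}{4} = \frac{7}{4} - \frac{3 \left(M + \frac{2 M}{2 M}\right)}{4} = \frac{7}{4} - \frac{3 \left(M + 2 M \frac{1}{2 M}\right)}{4} = \frac{7}{4} - \frac{3 \left(M + 1\right)}{4} = \frac{7}{4} - \frac{3 \left(1 + M\right)}{4} = \frac{7}{4} - \frac{3 + 3 M}{4} = \frac{7}{4} - \left(\frac{3}{4} + \frac{3 M}{4}\right) = 1 - \frac{3 M}{4}$)
$S{\left(a \right)} = \frac{a}{1 - \frac{3 a}{2 \left(a + a^{2}\right)}}$ ($S{\left(a \right)} = \frac{a}{1 - \frac{3 \frac{a + a}{a + a a}}{4}} = \frac{a}{1 - \frac{3 \frac{2 a}{a + a^{2}}}{4}} = \frac{a}{1 - \frac{3 a}{2 \left(a + a^{2}\right)}}$)
$25 S{\left(26 \right)} = 25 \cdot 2 \cdot 26 \frac{1}{-1 + 2 \cdot 26} \left(1 + 26\right) = 25 \cdot 2 \cdot 26 \frac{1}{-1 + 52} \cdot 27 = 25 \cdot 2 \cdot 26 \cdot \frac{1}{51} \cdot 27 = 25 \cdot \frac{468}{17} = \frac{11700}{17}$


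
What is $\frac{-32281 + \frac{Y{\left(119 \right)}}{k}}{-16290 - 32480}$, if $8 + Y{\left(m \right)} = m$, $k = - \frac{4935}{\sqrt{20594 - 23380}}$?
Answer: $\frac{32281}{48770} + \frac{37 i \sqrt{2786}}{80226650} \approx 0.6619 + 2.4343 \cdot 10^{-5} i$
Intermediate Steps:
$k = \frac{705 i \sqrt{2786}}{398}$ ($k = - \frac{4935}{\sqrt{-2786}} = - \frac{4935}{i \sqrt{2786}} = - 4935 \left(- \frac{i \sqrt{2786}}{2786}\right) = \frac{705 i \sqrt{2786}}{398} \approx 93.497 i$)
$Y{\left(m \right)} = -8 + m$
$\frac{-32281 + \frac{Y{\left(119 \right)}}{k}}{-16290 - 32480} = \frac{-32281 + \frac{-8 + 119}{\frac{705}{398} i \sqrt{2786}}}{-16290 - 32480} = \frac{-32281 + 111 \left(- \frac{i \sqrt{2786}}{4935}\right)}{-48770} = \left(-32281 - \frac{37 i \sqrt{2786}}{1645}\right) \left(- \frac{1}{48770}\right) = \frac{32281}{48770} + \frac{37 i \sqrt{2786}}{80226650}$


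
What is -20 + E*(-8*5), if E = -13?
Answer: 500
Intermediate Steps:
-20 + E*(-8*5) = -20 - (-104)*5 = -20 - 13*(-40) = -20 + 520 = 500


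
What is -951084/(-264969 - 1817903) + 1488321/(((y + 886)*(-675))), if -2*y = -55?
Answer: -46546886203/23783794650 ≈ -1.9571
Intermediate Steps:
y = 55/2 (y = -½*(-55) = 55/2 ≈ 27.500)
-951084/(-264969 - 1817903) + 1488321/(((y + 886)*(-675))) = -951084/(-264969 - 1817903) + 1488321/(((55/2 + 886)*(-675))) = -951084/(-2082872) + 1488321/(((1827/2)*(-675))) = -951084*(-1/2082872) + 1488321/(-1233225/2) = 237771/520718 + 1488321*(-2/1233225) = 237771/520718 - 110246/45675 = -46546886203/23783794650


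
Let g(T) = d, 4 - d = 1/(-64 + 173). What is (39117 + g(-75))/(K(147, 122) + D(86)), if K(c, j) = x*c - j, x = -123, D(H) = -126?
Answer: -4264188/1997861 ≈ -2.1344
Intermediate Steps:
K(c, j) = -j - 123*c (K(c, j) = -123*c - j = -j - 123*c)
d = 435/109 (d = 4 - 1/(-64 + 173) = 4 - 1/109 = 435/109 ≈ 3.9908)
g(T) = 435/109
(39117 + g(-75))/(K(147, 122) + D(86)) = (39117 + 435/109)/((-1*122 - 123*147) - 126) = 4264188/(109*((-122 - 18081) - 126)) = 4264188/(109*(-18203 - 126)) = (4264188/109)/(-18329) = (4264188/109)*(-1/18329) = -4264188/1997861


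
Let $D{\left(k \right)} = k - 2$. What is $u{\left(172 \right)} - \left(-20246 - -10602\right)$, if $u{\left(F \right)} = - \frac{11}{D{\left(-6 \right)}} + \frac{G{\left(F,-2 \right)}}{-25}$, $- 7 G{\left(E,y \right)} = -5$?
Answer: $\frac{2700697}{280} \approx 9645.3$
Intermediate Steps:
$D{\left(k \right)} = -2 + k$
$G{\left(E,y \right)} = \frac{5}{7}$ ($G{\left(E,y \right)} = \left(- \frac{1}{7}\right) \left(-5\right) = \frac{5}{7}$)
$u{\left(F \right)} = \frac{377}{280}$ ($u{\left(F \right)} = - \frac{11}{-2 - 6} + \frac{5}{7 \left(-25\right)} = - \frac{11}{-8} + \frac{5}{7} \left(- \frac{1}{25}\right) = \left(-11\right) \left(- \frac{1}{8}\right) - \frac{1}{35} = \frac{11}{8} - \frac{1}{35} = \frac{377}{280}$)
$u{\left(172 \right)} - \left(-20246 - -10602\right) = \frac{377}{280} - \left(-20246 - -10602\right) = \frac{377}{280} - \left(-20246 + 10602\right) = \frac{377}{280} - -9644 = \frac{377}{280} + 9644 = \frac{2700697}{280}$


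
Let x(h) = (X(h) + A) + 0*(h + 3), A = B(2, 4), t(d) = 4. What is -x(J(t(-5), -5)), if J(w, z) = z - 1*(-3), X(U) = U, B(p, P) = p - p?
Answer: 2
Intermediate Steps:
B(p, P) = 0
A = 0
J(w, z) = 3 + z (J(w, z) = z + 3 = 3 + z)
x(h) = h (x(h) = (h + 0) + 0*(h + 3) = h + 0*(3 + h) = h + 0 = h)
-x(J(t(-5), -5)) = -(3 - 5) = -1*(-2) = 2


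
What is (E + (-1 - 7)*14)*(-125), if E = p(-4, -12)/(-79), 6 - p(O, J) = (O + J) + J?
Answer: 1110250/79 ≈ 14054.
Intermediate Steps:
p(O, J) = 6 - O - 2*J (p(O, J) = 6 - ((O + J) + J) = 6 - ((J + O) + J) = 6 - (O + 2*J) = 6 + (-O - 2*J) = 6 - O - 2*J)
E = -34/79 (E = (6 - 1*(-4) - 2*(-12))/(-79) = (6 + 4 + 24)*(-1/79) = 34*(-1/79) = -34/79 ≈ -0.43038)
(E + (-1 - 7)*14)*(-125) = (-34/79 + (-1 - 7)*14)*(-125) = (-34/79 - 8*14)*(-125) = (-34/79 - 112)*(-125) = -8882/79*(-125) = 1110250/79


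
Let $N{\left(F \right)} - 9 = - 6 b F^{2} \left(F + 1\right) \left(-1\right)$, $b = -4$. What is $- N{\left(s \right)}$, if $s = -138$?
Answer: $-62616681$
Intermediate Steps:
$N{\left(F \right)} = 9 - 24 F^{2} \left(1 + F\right)$ ($N{\left(F \right)} = 9 + - 6 - 4 F^{2} \left(F + 1\right) \left(-1\right) = 9 + - 6 - 4 F^{2} \left(1 + F\right) \left(-1\right) = 9 + - 6 \left(- 4 F^{2} \left(1 + F\right)\right) \left(-1\right) = 9 + 24 F^{2} \left(1 + F\right) \left(-1\right) = 9 - 24 F^{2} \left(1 + F\right)$)
$- N{\left(s \right)} = - (9 - 24 \left(-138\right)^{2} - 24 \left(-138\right)^{3}) = - (9 - 457056 - -63073728) = - (9 - 457056 + 63073728) = \left(-1\right) 62616681 = -62616681$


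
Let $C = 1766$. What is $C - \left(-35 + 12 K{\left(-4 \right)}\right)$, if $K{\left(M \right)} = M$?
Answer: $1849$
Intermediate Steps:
$C - \left(-35 + 12 K{\left(-4 \right)}\right) = 1766 - \left(-35 + 12 \left(-4\right)\right) = 1766 - \left(-35 - 48\right) = 1766 - -83 = 1766 + 83 = 1849$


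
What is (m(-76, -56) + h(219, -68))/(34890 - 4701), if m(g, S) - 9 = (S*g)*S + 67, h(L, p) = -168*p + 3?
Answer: -75611/10063 ≈ -7.5138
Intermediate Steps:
h(L, p) = 3 - 168*p
m(g, S) = 76 + g*S² (m(g, S) = 9 + ((S*g)*S + 67) = 9 + (g*S² + 67) = 9 + (67 + g*S²) = 76 + g*S²)
(m(-76, -56) + h(219, -68))/(34890 - 4701) = ((76 - 76*(-56)²) + (3 - 168*(-68)))/(34890 - 4701) = ((76 - 76*3136) + (3 + 11424))/30189 = ((76 - 238336) + 11427)*(1/30189) = (-238260 + 11427)*(1/30189) = -226833*1/30189 = -75611/10063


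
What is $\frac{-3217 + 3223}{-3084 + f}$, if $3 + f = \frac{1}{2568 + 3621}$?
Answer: $- \frac{18567}{9552721} \approx -0.0019436$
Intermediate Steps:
$f = - \frac{18566}{6189}$ ($f = -3 + \frac{1}{2568 + 3621} = -3 + \frac{1}{6189} = - \frac{18566}{6189} \approx -2.9998$)
$\frac{-3217 + 3223}{-3084 + f} = \frac{-3217 + 3223}{-3084 - \frac{18566}{6189}} = \frac{6}{- \frac{19105442}{6189}} = 6 \left(- \frac{6189}{19105442}\right) = - \frac{18567}{9552721}$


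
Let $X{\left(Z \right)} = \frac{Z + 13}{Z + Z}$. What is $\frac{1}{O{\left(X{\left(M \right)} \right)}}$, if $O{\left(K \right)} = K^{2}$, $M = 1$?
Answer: $\frac{1}{49} \approx 0.020408$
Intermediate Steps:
$X{\left(Z \right)} = \frac{13 + Z}{2 Z}$
$\frac{1}{O{\left(X{\left(M \right)} \right)}} = \frac{1}{\left(\frac{13 + 1}{2 \cdot 1}\right)^{2}} = \frac{1}{\left(\frac{1}{2} \cdot 1 \cdot 14\right)^{2}} = \frac{1}{7^{2}} = \frac{1}{49}$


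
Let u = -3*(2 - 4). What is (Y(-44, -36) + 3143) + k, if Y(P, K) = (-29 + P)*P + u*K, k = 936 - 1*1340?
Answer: 5735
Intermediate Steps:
u = 6 (u = -3*(-2) = 6)
k = -404 (k = 936 - 1340 = -404)
Y(P, K) = 6*K + P*(-29 + P) (Y(P, K) = (-29 + P)*P + 6*K = P*(-29 + P) + 6*K = 6*K + P*(-29 + P))
(Y(-44, -36) + 3143) + k = (((-44)**2 - 29*(-44) + 6*(-36)) + 3143) - 404 = ((1936 + 1276 - 216) + 3143) - 404 = (2996 + 3143) - 404 = 6139 - 404 = 5735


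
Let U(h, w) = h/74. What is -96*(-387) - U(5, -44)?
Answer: 2749243/74 ≈ 37152.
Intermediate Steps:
U(h, w) = h/74 (U(h, w) = h*(1/74) = h/74)
-96*(-387) - U(5, -44) = -96*(-387) - 5/74 = 37152 - 1*5/74 = 37152 - 5/74 = 2749243/74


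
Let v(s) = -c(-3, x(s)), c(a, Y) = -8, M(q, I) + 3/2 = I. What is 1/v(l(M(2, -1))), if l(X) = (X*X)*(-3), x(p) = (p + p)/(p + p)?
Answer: 1/8 ≈ 0.12500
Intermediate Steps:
x(p) = 1 (x(p) = (2*p)/((2*p)) = (2*p)*(1/(2*p)) = 1)
M(q, I) = -3/2 + I
l(X) = -3*X**2 (l(X) = X**2*(-3) = -3*X**2)
v(s) = 8 (v(s) = -1*(-8) = 8)
1/v(l(M(2, -1))) = 1/8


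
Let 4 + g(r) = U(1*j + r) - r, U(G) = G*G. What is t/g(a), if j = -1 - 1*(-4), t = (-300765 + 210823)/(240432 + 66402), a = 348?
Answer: -44971/18847125033 ≈ -2.3861e-6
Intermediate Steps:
t = -44971/153417 (t = -89942/306834 = -89942*1/306834 = -44971/153417 ≈ -0.29313)
j = 3 (j = -1 + 4 = 3)
U(G) = G**2
g(r) = -4 + (3 + r)**2 - r (g(r) = -4 + ((1*3 + r)**2 - r) = -4 + ((3 + r)**2 - r) = -4 + (3 + r)**2 - r)
t/g(a) = -44971/(153417*(-4 + (3 + 348)**2 - 1*348)) = -44971/(153417*(-4 + 351**2 - 348)) = -44971/(153417*(-4 + 123201 - 348)) = -44971/153417/122849 = -44971/153417*1/122849 = -44971/18847125033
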